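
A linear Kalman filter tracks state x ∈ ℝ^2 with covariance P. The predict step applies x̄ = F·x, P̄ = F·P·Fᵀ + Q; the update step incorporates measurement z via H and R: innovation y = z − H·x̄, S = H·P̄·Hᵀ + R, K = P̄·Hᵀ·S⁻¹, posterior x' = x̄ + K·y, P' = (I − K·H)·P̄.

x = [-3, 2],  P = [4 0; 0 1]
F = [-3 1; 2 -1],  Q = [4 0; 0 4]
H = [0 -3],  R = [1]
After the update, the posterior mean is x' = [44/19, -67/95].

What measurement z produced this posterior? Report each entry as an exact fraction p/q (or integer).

x̄ = F·x = [11, -8]
P̄ = F·P·Fᵀ + Q = [41 -25; -25 21]
S = H·P̄·Hᵀ + R = [190]
K = P̄·Hᵀ·S⁻¹ = [15/38; -63/190]
x' − x̄ = [-165/19, 693/95] = K·y
y = (KᵀK)⁻¹·Kᵀ·(x' − x̄) = [-22]
z = y + H·x̄ = [-22] + [24] = [2]

z = [2]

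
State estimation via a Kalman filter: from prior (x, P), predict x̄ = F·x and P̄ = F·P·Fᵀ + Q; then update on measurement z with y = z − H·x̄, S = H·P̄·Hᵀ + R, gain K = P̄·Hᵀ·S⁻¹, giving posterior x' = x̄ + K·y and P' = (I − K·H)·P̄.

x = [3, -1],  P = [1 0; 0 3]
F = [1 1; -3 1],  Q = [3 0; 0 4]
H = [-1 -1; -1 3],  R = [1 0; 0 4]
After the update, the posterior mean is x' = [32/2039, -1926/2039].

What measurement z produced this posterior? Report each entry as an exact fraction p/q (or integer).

z = [1, -2]

x̄ = F·x = [2, -10]
P̄ = F·P·Fᵀ + Q = [7 0; 0 16]
S = H·P̄·Hᵀ + R = [24 -41; -41 155]
K = P̄·Hᵀ·S⁻¹ = [-1372/2039 -455/2039; -512/2039 496/2039]
x' − x̄ = [-4046/2039, 18464/2039] = K·y
y = (KᵀK)⁻¹·Kᵀ·(x' − x̄) = [-7, 30]
z = y + H·x̄ = [-7, 30] + [8, -32] = [1, -2]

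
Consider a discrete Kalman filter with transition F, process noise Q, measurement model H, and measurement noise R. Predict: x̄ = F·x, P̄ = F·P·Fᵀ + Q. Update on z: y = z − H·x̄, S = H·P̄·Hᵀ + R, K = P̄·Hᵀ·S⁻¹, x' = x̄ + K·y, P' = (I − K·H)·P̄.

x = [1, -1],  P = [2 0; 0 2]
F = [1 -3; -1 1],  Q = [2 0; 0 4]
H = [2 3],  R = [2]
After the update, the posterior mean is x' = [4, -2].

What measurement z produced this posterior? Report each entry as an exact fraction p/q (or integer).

z = [2]

x̄ = F·x = [4, -2]
P̄ = F·P·Fᵀ + Q = [22 -8; -8 8]
S = H·P̄·Hᵀ + R = [66]
K = P̄·Hᵀ·S⁻¹ = [10/33; 4/33]
x' − x̄ = [0, 0] = K·y
y = (KᵀK)⁻¹·Kᵀ·(x' − x̄) = [0]
z = y + H·x̄ = [0] + [2] = [2]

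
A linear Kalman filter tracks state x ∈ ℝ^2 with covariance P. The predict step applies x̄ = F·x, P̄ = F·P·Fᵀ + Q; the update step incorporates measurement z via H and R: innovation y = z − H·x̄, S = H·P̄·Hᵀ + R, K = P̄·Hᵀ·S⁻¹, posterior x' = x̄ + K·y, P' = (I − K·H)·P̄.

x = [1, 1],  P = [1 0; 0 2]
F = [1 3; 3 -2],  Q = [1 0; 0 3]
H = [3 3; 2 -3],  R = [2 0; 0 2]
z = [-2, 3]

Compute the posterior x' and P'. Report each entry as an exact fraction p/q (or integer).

x̄ = F·x = [4, 1]
P̄ = F·P·Fᵀ + Q = [20 -9; -9 20]
y = z − H·x̄ = [-17, -2]
S = H·P̄·Hᵀ + R = [200 -33; -33 370]
K = P̄·Hᵀ·S⁻¹ = [14421/72911 14489/72911; 9636/72911 -14511/72911]
x' = x̄ + K·y = [17509/72911, -61879/72911]
P' = (I − K·H)·P̄ = [11564/72911 -1950/72911; -1950/72911 8374/72911]

x' = [17509/72911, -61879/72911]
P' = [11564/72911 -1950/72911; -1950/72911 8374/72911]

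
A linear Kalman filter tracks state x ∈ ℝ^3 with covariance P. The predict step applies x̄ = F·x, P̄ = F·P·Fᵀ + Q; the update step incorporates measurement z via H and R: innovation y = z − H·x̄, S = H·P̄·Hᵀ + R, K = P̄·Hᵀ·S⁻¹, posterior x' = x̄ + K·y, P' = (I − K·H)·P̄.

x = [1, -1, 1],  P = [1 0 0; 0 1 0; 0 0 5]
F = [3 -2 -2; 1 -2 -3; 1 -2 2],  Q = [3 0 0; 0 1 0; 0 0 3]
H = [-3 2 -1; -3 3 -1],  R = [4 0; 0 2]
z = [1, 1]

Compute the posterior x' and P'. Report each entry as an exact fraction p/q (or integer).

x̄ = F·x = [3, 0, 5]
P̄ = F·P·Fᵀ + Q = [36 37 -13; 37 51 -25; -13 -25 28]
y = z − H·x̄ = [15, 15]
S = H·P̄·Hᵀ + R = [138 150; 150 219]
K = P̄·Hᵀ·S⁻¹ = [-2333/2574 893/1287; -1091/1287 1141/1287; 353/2574 -497/1287]
x' = x̄ + K·y = [-161/858, 250/429, 1085/858]
P' = (I − K·H)·P̄ = [15095/2574 6452/1287 -10145/2574; 6452/1287 6646/1287 -1700/1287; -10145/2574 -1700/1287 22223/2574]

x' = [-161/858, 250/429, 1085/858]
P' = [15095/2574 6452/1287 -10145/2574; 6452/1287 6646/1287 -1700/1287; -10145/2574 -1700/1287 22223/2574]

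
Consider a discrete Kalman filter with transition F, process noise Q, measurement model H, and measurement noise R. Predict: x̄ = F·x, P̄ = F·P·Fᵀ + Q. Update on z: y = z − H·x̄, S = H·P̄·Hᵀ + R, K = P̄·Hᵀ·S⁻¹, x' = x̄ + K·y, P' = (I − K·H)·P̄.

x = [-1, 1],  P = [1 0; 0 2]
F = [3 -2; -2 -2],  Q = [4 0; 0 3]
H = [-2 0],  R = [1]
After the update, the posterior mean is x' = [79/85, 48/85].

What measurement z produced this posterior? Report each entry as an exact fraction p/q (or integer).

x̄ = F·x = [-5, 0]
P̄ = F·P·Fᵀ + Q = [21 2; 2 15]
S = H·P̄·Hᵀ + R = [85]
K = P̄·Hᵀ·S⁻¹ = [-42/85; -4/85]
x' − x̄ = [504/85, 48/85] = K·y
y = (KᵀK)⁻¹·Kᵀ·(x' − x̄) = [-12]
z = y + H·x̄ = [-12] + [10] = [-2]

z = [-2]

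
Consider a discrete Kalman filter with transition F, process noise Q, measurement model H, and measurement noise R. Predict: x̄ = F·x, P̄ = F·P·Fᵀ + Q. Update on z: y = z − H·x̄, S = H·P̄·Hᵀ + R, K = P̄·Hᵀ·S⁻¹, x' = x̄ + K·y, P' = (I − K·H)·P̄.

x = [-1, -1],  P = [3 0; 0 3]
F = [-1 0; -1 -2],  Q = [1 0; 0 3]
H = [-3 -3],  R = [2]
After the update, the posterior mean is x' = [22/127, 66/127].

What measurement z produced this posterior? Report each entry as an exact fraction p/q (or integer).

x̄ = F·x = [1, 3]
P̄ = F·P·Fᵀ + Q = [4 3; 3 18]
S = H·P̄·Hᵀ + R = [254]
K = P̄·Hᵀ·S⁻¹ = [-21/254; -63/254]
x' − x̄ = [-105/127, -315/127] = K·y
y = (KᵀK)⁻¹·Kᵀ·(x' − x̄) = [10]
z = y + H·x̄ = [10] + [-12] = [-2]

z = [-2]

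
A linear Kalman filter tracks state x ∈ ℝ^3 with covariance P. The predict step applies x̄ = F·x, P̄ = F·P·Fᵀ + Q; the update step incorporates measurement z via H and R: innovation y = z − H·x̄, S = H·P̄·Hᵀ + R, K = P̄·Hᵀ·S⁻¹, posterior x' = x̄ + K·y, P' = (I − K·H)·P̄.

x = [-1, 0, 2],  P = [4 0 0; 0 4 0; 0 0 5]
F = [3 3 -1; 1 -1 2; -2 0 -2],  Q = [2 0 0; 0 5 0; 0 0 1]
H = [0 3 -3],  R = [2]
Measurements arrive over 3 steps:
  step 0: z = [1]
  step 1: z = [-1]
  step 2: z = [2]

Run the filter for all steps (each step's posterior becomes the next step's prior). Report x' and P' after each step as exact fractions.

step 0: x' = [-731/142, 423/568, 229/568], P' = [5600/71 -3389/284 -3391/284; -3389/284 3999/1136 3877/1136; -3391/284 3877/1136 4007/1136]
step 1: x' = [5871932/5457271, -1370115/5457271, 481334/5457271], P' = [85625625/5457271 -20174524/5457271 -21425252/5457271; -20174524/5457271 13295849/5457271 12884135/5457271; -21425252/5457271 12884135/5457271 13684643/5457271]
step 2: x' = [-3475347037/4865446178, 1729425147/4865446178, -1548751771/4865446178], P' = [75008216399/4865446178 -17306256633/4865446178 -18365504331/4865446178; -17306256633/4865446178 11537547359/4865446178 11145393381/4865446178; -18365504331/4865446178 11145393381/4865446178 11832024211/4865446178]

step 0: x̄ = F·x = [-5, 3, -2]
step 0: P̄ = F·P·Fᵀ + Q = [79 -10 -14; -10 33 -28; -14 -28 37]
step 0: y = z − H·x̄ = [-14]
step 0: S = H·P̄·Hᵀ + R = [1136]
step 0: K = P̄·Hᵀ·S⁻¹ = [3/284; 183/1136; -195/1136]
step 0: x' = x̄ + K·y = [-731/142, 423/568, 229/568]
step 0: P' = (I − K·H)·P̄ = [5600/71 -3389/284 -3391/284; -3389/284 3999/1136 3877/1136; -3391/284 3877/1136 4007/1136]
step 1: x̄ = F·x = [-1933/142, -2889/568, 2695/284]
step 1: P̄ = F·P·Fᵀ + Q = [41424/71 52027/284 -52157/142; 52027/284 72655/1136 -66601/568; -52157/142 -66601/568 66763/284]
step 1: y = z − H·x̄ = [24269/568]
step 1: S = H·P̄·Hᵀ + R = [5457271/1136]
step 1: K = P̄·Hᵀ·S⁻¹ = [1876092/5457271; 617571/5457271; -1200762/5457271]
step 1: x' = x̄ + K·y = [5871932/5457271, -1370115/5457271, 481334/5457271]
step 1: P' = (I − K·H)·P̄ = [85625625/5457271 -20174524/5457271 -21425252/5457271; -20174524/5457271 13295849/5457271 12884135/5457271; -21425252/5457271 12884135/5457271 13684643/5457271]
step 2: x̄ = F·x = [13024117/5457271, 8204715/5457271, -12706532/5457271]
step 2: P̄ = F·P·Fᵀ + Q = [602997721/5457271 172682727/5457271 -356941122/5457271; 172682727/5457271 84057901/5457271 -112019088/5457271; -356941122/5457271 -112019088/5457271 231296327/5457271]
step 2: y = z − H·x̄ = [-51819199/5457271]
step 2: S = H·P̄·Hᵀ + R = [4865446178/5457271]
step 2: K = P̄·Hᵀ·S⁻¹ = [1588871547/4865446178; 588230967/4865446178; -1029946245/4865446178]
step 2: x' = x̄ + K·y = [-3475347037/4865446178, 1729425147/4865446178, -1548751771/4865446178]
step 2: P' = (I − K·H)·P̄ = [75008216399/4865446178 -17306256633/4865446178 -18365504331/4865446178; -17306256633/4865446178 11537547359/4865446178 11145393381/4865446178; -18365504331/4865446178 11145393381/4865446178 11832024211/4865446178]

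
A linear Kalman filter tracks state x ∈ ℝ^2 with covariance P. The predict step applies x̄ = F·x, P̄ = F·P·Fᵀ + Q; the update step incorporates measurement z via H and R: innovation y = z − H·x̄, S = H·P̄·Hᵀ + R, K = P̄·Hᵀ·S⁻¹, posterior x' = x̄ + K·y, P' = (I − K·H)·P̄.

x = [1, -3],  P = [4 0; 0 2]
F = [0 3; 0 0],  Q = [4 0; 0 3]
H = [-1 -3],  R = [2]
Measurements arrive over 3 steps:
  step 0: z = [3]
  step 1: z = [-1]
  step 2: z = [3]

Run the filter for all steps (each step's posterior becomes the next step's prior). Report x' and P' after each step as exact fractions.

step 0: x̄ = F·x = [-9, 0]
step 0: P̄ = F·P·Fᵀ + Q = [22 0; 0 3]
step 0: y = z − H·x̄ = [-6]
step 0: S = H·P̄·Hᵀ + R = [51]
step 0: K = P̄·Hᵀ·S⁻¹ = [-22/51; -3/17]
step 0: x' = x̄ + K·y = [-109/17, 18/17]
step 0: P' = (I − K·H)·P̄ = [638/51 -66/17; -66/17 24/17]
step 1: x̄ = F·x = [54/17, 0]
step 1: P̄ = F·P·Fᵀ + Q = [284/17 0; 0 3]
step 1: y = z − H·x̄ = [37/17]
step 1: S = H·P̄·Hᵀ + R = [777/17]
step 1: K = P̄·Hᵀ·S⁻¹ = [-284/777; -51/259]
step 1: x' = x̄ + K·y = [50/21, -3/7]
step 1: P' = (I − K·H)·P̄ = [8236/777 -852/259; -852/259 318/259]
step 2: x̄ = F·x = [-9/7, 0]
step 2: P̄ = F·P·Fᵀ + Q = [3898/259 0; 0 3]
step 2: y = z − H·x̄ = [12/7]
step 2: S = H·P̄·Hᵀ + R = [11409/259]
step 2: K = P̄·Hᵀ·S⁻¹ = [-3898/11409; -777/3803]
step 2: x' = x̄ + K·y = [-7117/3803, -1332/3803]
step 2: P' = (I − K·H)·P̄ = [113042/11409 -11694/3803; -11694/3803 4416/3803]

step 0: x' = [-109/17, 18/17], P' = [638/51 -66/17; -66/17 24/17]
step 1: x' = [50/21, -3/7], P' = [8236/777 -852/259; -852/259 318/259]
step 2: x' = [-7117/3803, -1332/3803], P' = [113042/11409 -11694/3803; -11694/3803 4416/3803]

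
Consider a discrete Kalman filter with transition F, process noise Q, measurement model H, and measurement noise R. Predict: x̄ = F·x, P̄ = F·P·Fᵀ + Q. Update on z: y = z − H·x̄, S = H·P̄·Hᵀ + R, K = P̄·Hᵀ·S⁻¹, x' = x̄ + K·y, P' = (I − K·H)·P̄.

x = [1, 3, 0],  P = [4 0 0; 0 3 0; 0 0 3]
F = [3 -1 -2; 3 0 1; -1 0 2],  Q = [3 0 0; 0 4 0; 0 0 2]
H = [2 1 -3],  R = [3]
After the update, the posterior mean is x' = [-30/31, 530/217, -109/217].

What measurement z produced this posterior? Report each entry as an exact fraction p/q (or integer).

x̄ = F·x = [0, 3, -1]
P̄ = F·P·Fᵀ + Q = [54 30 -24; 30 43 -6; -24 -6 18]
S = H·P̄·Hᵀ + R = [868]
K = P̄·Hᵀ·S⁻¹ = [15/62; 121/868; -27/217]
x' − x̄ = [-30/31, -121/217, 108/217] = K·y
y = (KᵀK)⁻¹·Kᵀ·(x' − x̄) = [-4]
z = y + H·x̄ = [-4] + [6] = [2]

z = [2]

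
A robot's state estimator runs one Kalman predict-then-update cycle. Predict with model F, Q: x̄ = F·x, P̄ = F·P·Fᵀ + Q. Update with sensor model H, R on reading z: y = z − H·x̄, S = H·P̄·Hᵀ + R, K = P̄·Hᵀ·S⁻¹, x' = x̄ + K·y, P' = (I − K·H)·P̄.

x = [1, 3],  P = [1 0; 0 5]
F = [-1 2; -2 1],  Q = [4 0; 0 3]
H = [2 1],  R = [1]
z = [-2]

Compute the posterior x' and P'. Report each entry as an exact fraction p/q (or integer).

x̄ = F·x = [5, 1]
P̄ = F·P·Fᵀ + Q = [25 12; 12 12]
y = z − H·x̄ = [-13]
S = H·P̄·Hᵀ + R = [161]
K = P̄·Hᵀ·S⁻¹ = [62/161; 36/161]
x' = x̄ + K·y = [-1/161, -307/161]
P' = (I − K·H)·P̄ = [181/161 -300/161; -300/161 636/161]

x' = [-1/161, -307/161]
P' = [181/161 -300/161; -300/161 636/161]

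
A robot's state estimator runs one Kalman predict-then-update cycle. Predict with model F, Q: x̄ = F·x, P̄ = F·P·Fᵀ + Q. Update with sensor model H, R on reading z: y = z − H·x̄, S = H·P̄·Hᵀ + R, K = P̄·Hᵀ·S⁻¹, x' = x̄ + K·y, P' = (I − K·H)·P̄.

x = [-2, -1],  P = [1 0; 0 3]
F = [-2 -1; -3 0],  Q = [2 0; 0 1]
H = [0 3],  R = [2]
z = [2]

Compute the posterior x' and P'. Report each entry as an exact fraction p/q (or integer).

x̄ = F·x = [5, 6]
P̄ = F·P·Fᵀ + Q = [9 6; 6 10]
y = z − H·x̄ = [-16]
S = H·P̄·Hᵀ + R = [92]
K = P̄·Hᵀ·S⁻¹ = [9/46; 15/46]
x' = x̄ + K·y = [43/23, 18/23]
P' = (I − K·H)·P̄ = [126/23 3/23; 3/23 5/23]

x' = [43/23, 18/23]
P' = [126/23 3/23; 3/23 5/23]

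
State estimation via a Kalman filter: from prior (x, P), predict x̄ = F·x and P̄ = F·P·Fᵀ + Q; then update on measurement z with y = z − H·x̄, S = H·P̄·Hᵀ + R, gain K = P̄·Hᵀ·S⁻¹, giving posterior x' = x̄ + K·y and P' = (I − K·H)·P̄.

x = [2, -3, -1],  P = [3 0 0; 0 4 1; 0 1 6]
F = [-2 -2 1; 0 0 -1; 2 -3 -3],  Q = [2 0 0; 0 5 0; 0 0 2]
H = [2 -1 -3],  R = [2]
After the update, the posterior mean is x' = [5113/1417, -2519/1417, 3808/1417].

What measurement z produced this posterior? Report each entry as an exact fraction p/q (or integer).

x̄ = F·x = [1, 1, 16]
P̄ = F·P·Fᵀ + Q = [32 -4 -3; -4 11 21; -3 21 122]
S = H·P̄·Hᵀ + R = [1417]
K = P̄·Hᵀ·S⁻¹ = [77/1417; -82/1417; -393/1417]
x' − x̄ = [3696/1417, -3936/1417, -18864/1417] = K·y
y = (KᵀK)⁻¹·Kᵀ·(x' − x̄) = [48]
z = y + H·x̄ = [48] + [-47] = [1]

z = [1]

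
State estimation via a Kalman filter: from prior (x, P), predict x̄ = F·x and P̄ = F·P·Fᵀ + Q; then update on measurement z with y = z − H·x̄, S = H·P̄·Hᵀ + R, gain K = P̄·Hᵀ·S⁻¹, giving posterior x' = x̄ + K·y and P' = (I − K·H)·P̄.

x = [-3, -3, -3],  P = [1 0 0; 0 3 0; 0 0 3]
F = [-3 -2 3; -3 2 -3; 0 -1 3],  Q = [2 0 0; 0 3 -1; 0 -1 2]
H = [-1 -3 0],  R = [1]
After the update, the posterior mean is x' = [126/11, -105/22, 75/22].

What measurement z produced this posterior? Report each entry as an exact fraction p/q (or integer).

x̄ = F·x = [6, 12, -6]
P̄ = F·P·Fᵀ + Q = [50 -30 33; -30 51 -34; 33 -34 32]
S = H·P̄·Hᵀ + R = [330]
K = P̄·Hᵀ·S⁻¹ = [4/33; -41/110; 23/110]
x' − x̄ = [60/11, -369/22, 207/22] = K·y
y = (KᵀK)⁻¹·Kᵀ·(x' − x̄) = [45]
z = y + H·x̄ = [45] + [-42] = [3]

z = [3]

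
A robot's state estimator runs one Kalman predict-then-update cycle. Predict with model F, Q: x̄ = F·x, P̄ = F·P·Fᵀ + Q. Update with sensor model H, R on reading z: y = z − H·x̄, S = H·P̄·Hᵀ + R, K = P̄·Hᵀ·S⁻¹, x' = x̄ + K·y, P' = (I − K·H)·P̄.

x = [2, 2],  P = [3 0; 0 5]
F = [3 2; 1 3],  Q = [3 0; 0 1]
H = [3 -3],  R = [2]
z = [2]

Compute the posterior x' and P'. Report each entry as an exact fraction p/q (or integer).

x̄ = F·x = [10, 8]
P̄ = F·P·Fᵀ + Q = [50 39; 39 49]
y = z − H·x̄ = [-4]
S = H·P̄·Hᵀ + R = [191]
K = P̄·Hᵀ·S⁻¹ = [33/191; -30/191]
x' = x̄ + K·y = [1778/191, 1648/191]
P' = (I − K·H)·P̄ = [8461/191 8439/191; 8439/191 8459/191]

x' = [1778/191, 1648/191]
P' = [8461/191 8439/191; 8439/191 8459/191]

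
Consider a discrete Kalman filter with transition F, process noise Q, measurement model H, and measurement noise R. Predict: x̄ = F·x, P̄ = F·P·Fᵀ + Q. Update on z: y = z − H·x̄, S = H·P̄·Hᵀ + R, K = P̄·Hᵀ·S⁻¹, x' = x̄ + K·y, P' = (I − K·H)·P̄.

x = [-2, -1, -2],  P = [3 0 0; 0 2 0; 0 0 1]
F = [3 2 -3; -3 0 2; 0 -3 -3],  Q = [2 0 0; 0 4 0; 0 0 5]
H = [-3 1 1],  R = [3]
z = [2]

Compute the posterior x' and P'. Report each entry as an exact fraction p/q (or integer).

x̄ = F·x = [-2, 2, 9]
P̄ = F·P·Fᵀ + Q = [46 -33 -3; -33 35 -6; -3 -6 32]
y = z − H·x̄ = [-15]
S = H·P̄·Hᵀ + R = [688]
K = P̄·Hᵀ·S⁻¹ = [-87/344; 8/43; 35/688]
x' = x̄ + K·y = [617/344, -34/43, 5667/688]
P' = (I − K·H)·P̄ = [343/172 -27/43 2013/344; -27/43 481/43 -538/43; 2013/344 -538/43 20791/688]

x' = [617/344, -34/43, 5667/688]
P' = [343/172 -27/43 2013/344; -27/43 481/43 -538/43; 2013/344 -538/43 20791/688]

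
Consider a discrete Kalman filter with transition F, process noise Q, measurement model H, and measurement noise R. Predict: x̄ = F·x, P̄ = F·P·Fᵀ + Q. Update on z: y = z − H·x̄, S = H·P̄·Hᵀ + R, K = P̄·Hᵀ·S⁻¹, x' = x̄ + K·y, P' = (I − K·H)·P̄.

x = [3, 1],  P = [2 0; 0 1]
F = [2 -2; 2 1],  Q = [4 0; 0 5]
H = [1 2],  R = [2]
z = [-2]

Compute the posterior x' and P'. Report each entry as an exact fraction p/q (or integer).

x̄ = F·x = [4, 7]
P̄ = F·P·Fᵀ + Q = [16 6; 6 14]
y = z − H·x̄ = [-20]
S = H·P̄·Hᵀ + R = [98]
K = P̄·Hᵀ·S⁻¹ = [2/7; 17/49]
x' = x̄ + K·y = [-12/7, 3/49]
P' = (I − K·H)·P̄ = [8 -26/7; -26/7 108/49]

x' = [-12/7, 3/49]
P' = [8 -26/7; -26/7 108/49]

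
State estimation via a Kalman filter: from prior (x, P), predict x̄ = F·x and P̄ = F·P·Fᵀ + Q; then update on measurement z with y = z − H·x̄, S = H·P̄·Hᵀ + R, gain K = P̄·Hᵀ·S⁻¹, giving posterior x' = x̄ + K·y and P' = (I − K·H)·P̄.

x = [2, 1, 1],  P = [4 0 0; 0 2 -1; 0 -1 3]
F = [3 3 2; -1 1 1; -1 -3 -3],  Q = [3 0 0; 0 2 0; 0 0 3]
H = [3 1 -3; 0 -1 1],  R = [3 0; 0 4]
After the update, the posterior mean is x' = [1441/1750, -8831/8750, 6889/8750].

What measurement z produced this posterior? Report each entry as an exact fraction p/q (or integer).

z = [-1, 2]

x̄ = F·x = [11, 0, -8]
P̄ = F·P·Fᵀ + Q = [57 -5 -33; -5 9 -5; -33 -5 34]
S = H·P̄·Hᵀ + R = [1425 -215; -215 57]
K = P̄·Hᵀ·S⁻¹ = [1817/7000 683/1400; -2497/35000 -3603/7000; -3357/35000 2257/7000]
x' − x̄ = [-17809/1750, -8831/8750, 76889/8750] = K·y
y = (KᵀK)⁻¹·Kᵀ·(x' − x̄) = [-58, 10]
z = y + H·x̄ = [-58, 10] + [57, -8] = [-1, 2]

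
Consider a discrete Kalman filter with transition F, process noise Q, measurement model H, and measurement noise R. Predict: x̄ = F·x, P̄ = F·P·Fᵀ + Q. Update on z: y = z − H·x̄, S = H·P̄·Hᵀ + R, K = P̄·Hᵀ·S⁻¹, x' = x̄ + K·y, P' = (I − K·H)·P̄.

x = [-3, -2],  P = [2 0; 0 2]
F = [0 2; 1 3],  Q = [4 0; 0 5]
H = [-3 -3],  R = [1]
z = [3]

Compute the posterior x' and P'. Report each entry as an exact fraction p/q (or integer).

x̄ = F·x = [-4, -9]
P̄ = F·P·Fᵀ + Q = [12 12; 12 25]
y = z − H·x̄ = [-36]
S = H·P̄·Hᵀ + R = [550]
K = P̄·Hᵀ·S⁻¹ = [-36/275; -111/550]
x' = x̄ + K·y = [196/275, -477/275]
P' = (I − K·H)·P̄ = [708/275 -696/275; -696/275 1429/550]

x' = [196/275, -477/275]
P' = [708/275 -696/275; -696/275 1429/550]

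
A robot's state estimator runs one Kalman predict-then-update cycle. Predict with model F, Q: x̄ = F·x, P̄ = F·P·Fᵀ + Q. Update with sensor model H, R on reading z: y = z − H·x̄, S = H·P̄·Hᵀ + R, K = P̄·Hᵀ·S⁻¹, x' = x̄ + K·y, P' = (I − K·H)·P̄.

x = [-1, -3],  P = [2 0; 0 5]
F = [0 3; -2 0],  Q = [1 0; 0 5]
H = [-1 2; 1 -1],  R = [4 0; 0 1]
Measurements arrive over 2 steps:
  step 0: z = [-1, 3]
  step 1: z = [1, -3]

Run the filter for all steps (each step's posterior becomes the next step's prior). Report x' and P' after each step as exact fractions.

step 0: x̄ = F·x = [-9, 2]
step 0: P̄ = F·P·Fᵀ + Q = [46 0; 0 13]
step 0: y = z − H·x̄ = [-14, 14]
step 0: S = H·P̄·Hᵀ + R = [102 -72; -72 60]
step 0: K = P̄·Hᵀ·S⁻¹ = [23/39 115/78; 2/3 7/12]
step 0: x' = x̄ + K·y = [44/13, 5/6]
step 0: P' = (I − K·H)·P̄ = [69/13 23/6; 23/6 13/4]
step 1: x̄ = F·x = [5/2, -88/13]
step 1: P̄ = F·P·Fᵀ + Q = [121/4 -23; -23 341/13]
step 1: y = z − H·x̄ = [443/26, -319/26]
step 1: S = H·P̄·Hᵀ + R = [12021/52 -7889/52; -7889/52 5381/52]
step 1: K = P̄·Hᵀ·S⁻¹ = [4894/23545 19291/23545; 17677/47090 3513/47090]
step 1: x' = x̄ + K·y = [-94437/23545, -30338/23545]
step 1: P' = (I − K·H)·P̄ = [58158/23545 38867/23545; 38867/23545 74221/47090]

step 0: x' = [44/13, 5/6], P' = [69/13 23/6; 23/6 13/4]
step 1: x' = [-94437/23545, -30338/23545], P' = [58158/23545 38867/23545; 38867/23545 74221/47090]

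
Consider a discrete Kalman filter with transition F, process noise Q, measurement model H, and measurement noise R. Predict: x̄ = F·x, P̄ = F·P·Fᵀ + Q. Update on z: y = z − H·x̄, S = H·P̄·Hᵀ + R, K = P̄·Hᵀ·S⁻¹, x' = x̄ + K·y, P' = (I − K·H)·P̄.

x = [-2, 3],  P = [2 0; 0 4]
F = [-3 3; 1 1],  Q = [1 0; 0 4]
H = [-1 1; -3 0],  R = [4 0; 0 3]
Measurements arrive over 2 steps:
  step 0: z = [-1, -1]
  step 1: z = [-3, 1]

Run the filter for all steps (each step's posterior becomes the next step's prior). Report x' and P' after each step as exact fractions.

step 0: x̄ = F·x = [15, 1]
step 0: P̄ = F·P·Fᵀ + Q = [55 6; 6 10]
step 0: y = z − H·x̄ = [13, 44]
step 0: S = H·P̄·Hᵀ + R = [57 147; 147 498]
step 0: K = P̄·Hᵀ·S⁻¹ = [-49/2259 -734/2259; 1546/2259 -538/2259]
step 0: x' = x̄ + K·y = [952/2259, -1315/2259]
step 0: P' = (I − K·H)·P̄ = [734/2259 538/2259; 538/2259 6722/2259]
step 1: x̄ = F·x = [-2267/753, -121/753]
step 1: P̄ = F·P·Fᵀ + Q = [6631/251 1996/251; 1996/251 1952/251]
step 1: y = z − H·x̄ = [-4405/753, -2016/251]
step 1: S = H·P̄·Hᵀ + R = [5595/251 13905/251; 13905/251 60432/251]
step 1: K = P̄·Hᵀ·S⁻¹ = [-309/12817 -4148/12817; 15292/27465 -416/1831]
step 1: x' = x̄ + K·y = [-10390/38451, -26251/16479]
step 1: P' = (I − K·H)·P̄ = [4148/12817 416/1831; 416/1831 67408/27465]

step 0: x' = [952/2259, -1315/2259], P' = [734/2259 538/2259; 538/2259 6722/2259]
step 1: x' = [-10390/38451, -26251/16479], P' = [4148/12817 416/1831; 416/1831 67408/27465]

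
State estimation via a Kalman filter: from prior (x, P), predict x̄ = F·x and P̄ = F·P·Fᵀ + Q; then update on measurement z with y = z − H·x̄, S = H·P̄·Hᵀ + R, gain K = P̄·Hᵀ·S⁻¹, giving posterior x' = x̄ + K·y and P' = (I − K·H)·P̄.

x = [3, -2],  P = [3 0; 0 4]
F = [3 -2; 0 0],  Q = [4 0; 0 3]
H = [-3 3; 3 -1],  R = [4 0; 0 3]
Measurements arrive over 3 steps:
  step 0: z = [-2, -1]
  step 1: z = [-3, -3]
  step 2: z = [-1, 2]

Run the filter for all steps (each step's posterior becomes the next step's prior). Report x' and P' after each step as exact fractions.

step 0: x' = [-861/2714, -2045/2714], P' = [1645/2714 1833/2714; 1833/2714 2973/2714]
step 1: x' = [-1114030/981739, -1662093/981739], P' = [544495/981739 606723/981739; 606723/981739 1012659/981739]
step 2: x' = [228865571/353411012, 83364859/353411012], P' = [195907985/353411012 218297469/353411012; 218297469/353411012 364415241/353411012]

step 0: x̄ = F·x = [13, 0]
step 0: P̄ = F·P·Fᵀ + Q = [47 0; 0 3]
step 0: y = z − H·x̄ = [37, -40]
step 0: S = H·P̄·Hᵀ + R = [454 -432; -432 429]
step 0: K = P̄·Hᵀ·S⁻¹ = [141/2714 517/1357; 855/2714 421/1357]
step 0: x' = x̄ + K·y = [-861/2714, -2045/2714]
step 0: P' = (I − K·H)·P̄ = [1645/2714 1833/2714; 1833/2714 2973/2714]
step 1: x̄ = F·x = [1507/2714, 0]
step 1: P̄ = F·P·Fᵀ + Q = [15557/2714 0; 0 3]
step 1: y = z − H·x̄ = [-3621/2714, -12663/2714]
step 1: S = H·P̄·Hᵀ + R = [224147/2714 -164439/2714; -164439/2714 156297/2714]
step 1: K = P̄·Hᵀ·S⁻¹ = [46671/981739 31114/89249; 304452/981739 24470/89249]
step 1: x' = x̄ + K·y = [-1114030/981739, -1662093/981739]
step 1: P' = (I − K·H)·P̄ = [544495/981739 606723/981739; 606723/981739 1012659/981739]
step 2: x̄ = F·x = [-17904/981739, 0]
step 2: P̄ = F·P·Fᵀ + Q = [5597371/981739 0; 0 3]
step 2: y = z − H·x̄ = [-1035451/981739, 2017190/981739]
step 2: S = H·P̄·Hᵀ + R = [80810248/981739 -59211990/981739; -59211990/981739 56266773/981739]
step 2: K = P̄·Hᵀ·S⁻¹ = [16792113/353411012 61571081/176705506; 109588329/353411012 48412861/176705506]
step 2: x' = x̄ + K·y = [228865571/353411012, 83364859/353411012]
step 2: P' = (I − K·H)·P̄ = [195907985/353411012 218297469/353411012; 218297469/353411012 364415241/353411012]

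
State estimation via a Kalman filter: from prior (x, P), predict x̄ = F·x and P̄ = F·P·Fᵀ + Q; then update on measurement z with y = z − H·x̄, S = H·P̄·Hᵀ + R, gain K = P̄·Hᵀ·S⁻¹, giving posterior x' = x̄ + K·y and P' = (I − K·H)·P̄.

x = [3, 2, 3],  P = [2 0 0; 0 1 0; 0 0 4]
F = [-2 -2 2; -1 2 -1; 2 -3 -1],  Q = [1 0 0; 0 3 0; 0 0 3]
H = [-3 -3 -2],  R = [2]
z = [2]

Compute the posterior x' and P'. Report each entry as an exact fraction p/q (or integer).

x̄ = F·x = [-4, -2, -3]
P̄ = F·P·Fᵀ + Q = [29 -8 -10; -8 13 -6; -10 -6 24]
y = z − H·x̄ = [-22]
S = H·P̄·Hᵀ + R = [140]
K = P̄·Hᵀ·S⁻¹ = [-43/140; -3/140; 0]
x' = x̄ + K·y = [193/70, -107/70, -3]
P' = (I − K·H)·P̄ = [2211/140 -1249/140 -10; -1249/140 1811/140 -6; -10 -6 24]

x' = [193/70, -107/70, -3]
P' = [2211/140 -1249/140 -10; -1249/140 1811/140 -6; -10 -6 24]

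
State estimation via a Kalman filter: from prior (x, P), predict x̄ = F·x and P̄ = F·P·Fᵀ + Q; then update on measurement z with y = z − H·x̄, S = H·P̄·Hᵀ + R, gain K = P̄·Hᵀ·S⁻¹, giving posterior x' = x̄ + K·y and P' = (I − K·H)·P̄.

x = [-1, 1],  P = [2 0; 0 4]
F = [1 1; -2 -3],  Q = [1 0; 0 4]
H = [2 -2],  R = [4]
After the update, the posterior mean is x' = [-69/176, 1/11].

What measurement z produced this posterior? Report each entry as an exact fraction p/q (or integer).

z = [-1]

x̄ = F·x = [0, -1]
P̄ = F·P·Fᵀ + Q = [7 -16; -16 48]
S = H·P̄·Hᵀ + R = [352]
K = P̄·Hᵀ·S⁻¹ = [23/176; -4/11]
x' − x̄ = [-69/176, 12/11] = K·y
y = (KᵀK)⁻¹·Kᵀ·(x' − x̄) = [-3]
z = y + H·x̄ = [-3] + [2] = [-1]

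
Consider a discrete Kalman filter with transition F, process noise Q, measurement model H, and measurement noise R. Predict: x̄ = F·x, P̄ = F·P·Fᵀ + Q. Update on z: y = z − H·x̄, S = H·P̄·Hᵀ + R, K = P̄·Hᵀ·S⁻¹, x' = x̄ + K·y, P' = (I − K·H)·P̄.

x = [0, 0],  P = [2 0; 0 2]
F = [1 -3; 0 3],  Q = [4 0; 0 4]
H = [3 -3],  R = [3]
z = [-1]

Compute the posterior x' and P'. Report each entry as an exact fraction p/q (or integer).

x̄ = F·x = [0, 0]
P̄ = F·P·Fᵀ + Q = [24 -18; -18 22]
y = z − H·x̄ = [-1]
S = H·P̄·Hᵀ + R = [741]
K = P̄·Hᵀ·S⁻¹ = [42/247; -40/247]
x' = x̄ + K·y = [-42/247, 40/247]
P' = (I − K·H)·P̄ = [636/247 594/247; 594/247 634/247]

x' = [-42/247, 40/247]
P' = [636/247 594/247; 594/247 634/247]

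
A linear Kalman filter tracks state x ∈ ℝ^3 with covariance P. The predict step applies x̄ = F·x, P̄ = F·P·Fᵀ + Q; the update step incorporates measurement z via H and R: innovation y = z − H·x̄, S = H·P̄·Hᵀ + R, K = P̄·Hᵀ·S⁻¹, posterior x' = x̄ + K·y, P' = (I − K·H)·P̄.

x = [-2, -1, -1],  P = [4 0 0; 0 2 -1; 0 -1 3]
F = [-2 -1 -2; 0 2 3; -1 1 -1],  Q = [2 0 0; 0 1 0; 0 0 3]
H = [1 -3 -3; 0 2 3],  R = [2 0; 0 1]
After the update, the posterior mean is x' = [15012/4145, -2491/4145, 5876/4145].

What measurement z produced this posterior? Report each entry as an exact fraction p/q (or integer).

z = [1, 3]

x̄ = F·x = [7, -5, 2]
P̄ = F·P·Fᵀ + Q = [28 -15 13; -15 24 -6; 13 -6 14]
S = H·P̄·Hᵀ + R = [276 -171; -171 151]
K = P̄·Hᵀ·S⁻¹ = [6673/12435 2766/4145; -1763/4145 -1173/4145; 3469/12435 2133/4145]
x' − x̄ = [-14003/4145, 18234/4145, -2414/4145] = K·y
y = (KᵀK)⁻¹·Kᵀ·(x' − x̄) = [-15, 7]
z = y + H·x̄ = [-15, 7] + [16, -4] = [1, 3]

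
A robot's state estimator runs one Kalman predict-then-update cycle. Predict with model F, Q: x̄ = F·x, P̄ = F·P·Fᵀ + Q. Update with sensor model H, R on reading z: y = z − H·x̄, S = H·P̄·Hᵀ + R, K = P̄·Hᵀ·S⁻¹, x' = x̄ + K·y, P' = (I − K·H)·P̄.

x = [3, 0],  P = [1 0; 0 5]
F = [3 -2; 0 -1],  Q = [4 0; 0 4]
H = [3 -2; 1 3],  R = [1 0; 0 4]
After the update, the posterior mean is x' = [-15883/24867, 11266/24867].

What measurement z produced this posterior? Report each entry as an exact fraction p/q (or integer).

z = [-3, 1]

x̄ = F·x = [9, 0]
P̄ = F·P·Fᵀ + Q = [33 10; 10 9]
S = H·P̄·Hᵀ + R = [214 115; 115 178]
K = P̄·Hᵀ·S⁻¹ = [6817/24867 4397/24867; -2119/24867 6538/24867]
x' − x̄ = [-239686/24867, 11266/24867] = K·y
y = (KᵀK)⁻¹·Kᵀ·(x' − x̄) = [-30, -8]
z = y + H·x̄ = [-30, -8] + [27, 9] = [-3, 1]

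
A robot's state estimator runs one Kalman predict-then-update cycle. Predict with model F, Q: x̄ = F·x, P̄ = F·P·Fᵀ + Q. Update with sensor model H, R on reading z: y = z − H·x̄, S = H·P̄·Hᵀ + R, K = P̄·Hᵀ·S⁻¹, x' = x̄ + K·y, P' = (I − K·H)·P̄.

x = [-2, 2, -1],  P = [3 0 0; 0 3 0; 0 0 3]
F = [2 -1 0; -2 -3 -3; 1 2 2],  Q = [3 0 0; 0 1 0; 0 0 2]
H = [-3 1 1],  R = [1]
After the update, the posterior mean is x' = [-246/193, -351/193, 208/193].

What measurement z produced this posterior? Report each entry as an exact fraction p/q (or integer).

x̄ = F·x = [-6, 1, 0]
P̄ = F·P·Fᵀ + Q = [18 -3 0; -3 67 -42; 0 -42 29]
S = H·P̄·Hᵀ + R = [193]
K = P̄·Hᵀ·S⁻¹ = [-57/193; 34/193; -13/193]
x' − x̄ = [912/193, -544/193, 208/193] = K·y
y = (KᵀK)⁻¹·Kᵀ·(x' − x̄) = [-16]
z = y + H·x̄ = [-16] + [19] = [3]

z = [3]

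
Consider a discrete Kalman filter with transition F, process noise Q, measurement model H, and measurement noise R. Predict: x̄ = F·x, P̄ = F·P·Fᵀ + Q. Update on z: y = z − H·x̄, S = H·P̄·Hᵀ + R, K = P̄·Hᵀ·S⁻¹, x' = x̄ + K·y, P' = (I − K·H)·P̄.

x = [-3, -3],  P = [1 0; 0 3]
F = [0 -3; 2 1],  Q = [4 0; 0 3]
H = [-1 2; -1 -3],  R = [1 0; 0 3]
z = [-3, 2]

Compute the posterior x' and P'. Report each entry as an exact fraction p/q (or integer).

x̄ = F·x = [9, -9]
P̄ = F·P·Fᵀ + Q = [31 -9; -9 10]
y = z − H·x̄ = [24, -16]
S = H·P̄·Hᵀ + R = [108 -38; -38 70]
K = P̄·Hᵀ·S⁻¹ = [-1791/3058 -1147/3058; 28/139 -53/278]
x' = x̄ + K·y = [1445/1529, -155/139]
P' = (I − K·H)·P̄ = [2451/3058 15/139; 15/139 43/278]

x' = [1445/1529, -155/139]
P' = [2451/3058 15/139; 15/139 43/278]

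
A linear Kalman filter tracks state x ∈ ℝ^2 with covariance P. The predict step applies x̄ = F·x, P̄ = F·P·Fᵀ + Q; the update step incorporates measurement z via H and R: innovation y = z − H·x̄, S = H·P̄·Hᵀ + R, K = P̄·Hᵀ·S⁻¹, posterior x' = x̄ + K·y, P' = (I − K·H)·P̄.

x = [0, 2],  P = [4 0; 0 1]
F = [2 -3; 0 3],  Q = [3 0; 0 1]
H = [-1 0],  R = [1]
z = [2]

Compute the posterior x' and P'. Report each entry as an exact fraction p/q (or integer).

x' = [-62/29, 138/29]
P' = [28/29 -9/29; -9/29 209/29]

x̄ = F·x = [-6, 6]
P̄ = F·P·Fᵀ + Q = [28 -9; -9 10]
y = z − H·x̄ = [-4]
S = H·P̄·Hᵀ + R = [29]
K = P̄·Hᵀ·S⁻¹ = [-28/29; 9/29]
x' = x̄ + K·y = [-62/29, 138/29]
P' = (I − K·H)·P̄ = [28/29 -9/29; -9/29 209/29]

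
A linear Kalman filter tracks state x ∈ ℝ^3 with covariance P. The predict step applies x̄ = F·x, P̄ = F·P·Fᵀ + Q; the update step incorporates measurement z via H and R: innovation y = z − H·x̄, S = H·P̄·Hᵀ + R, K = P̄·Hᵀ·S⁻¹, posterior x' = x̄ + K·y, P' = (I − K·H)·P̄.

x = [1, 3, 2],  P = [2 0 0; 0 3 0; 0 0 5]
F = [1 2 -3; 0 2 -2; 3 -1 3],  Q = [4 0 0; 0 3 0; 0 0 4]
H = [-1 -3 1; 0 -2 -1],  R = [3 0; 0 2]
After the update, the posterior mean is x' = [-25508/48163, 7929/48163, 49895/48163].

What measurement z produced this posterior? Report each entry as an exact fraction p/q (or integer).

z = [1, -1]

x̄ = F·x = [1, 2, 6]
P̄ = F·P·Fᵀ + Q = [63 42 -45; 42 35 -36; -45 -36 70]
S = H·P̄·Hᵀ + R = [1009 143; 143 68]
K = P̄·Hᵀ·S⁻¹ = [-10335/48163 -5889/48163; -7582/48163 -8137/48163; 14878/48163 -29871/48163]
x' − x̄ = [-73671/48163, -88397/48163, -239083/48163] = K·y
y = (KᵀK)⁻¹·Kᵀ·(x' − x̄) = [2, 9]
z = y + H·x̄ = [2, 9] + [-1, -10] = [1, -1]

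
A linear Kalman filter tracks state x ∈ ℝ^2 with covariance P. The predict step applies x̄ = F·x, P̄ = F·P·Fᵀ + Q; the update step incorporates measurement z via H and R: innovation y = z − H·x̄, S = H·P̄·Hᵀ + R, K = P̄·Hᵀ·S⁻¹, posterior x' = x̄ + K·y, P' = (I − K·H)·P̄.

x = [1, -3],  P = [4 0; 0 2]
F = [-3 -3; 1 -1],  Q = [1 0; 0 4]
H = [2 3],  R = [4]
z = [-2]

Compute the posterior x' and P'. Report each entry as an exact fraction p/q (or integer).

x̄ = F·x = [6, 4]
P̄ = F·P·Fᵀ + Q = [55 -6; -6 10]
y = z − H·x̄ = [-26]
S = H·P̄·Hᵀ + R = [242]
K = P̄·Hᵀ·S⁻¹ = [46/121; 9/121]
x' = x̄ + K·y = [-470/121, 250/121]
P' = (I − K·H)·P̄ = [2423/121 -1554/121; -1554/121 1048/121]

x' = [-470/121, 250/121]
P' = [2423/121 -1554/121; -1554/121 1048/121]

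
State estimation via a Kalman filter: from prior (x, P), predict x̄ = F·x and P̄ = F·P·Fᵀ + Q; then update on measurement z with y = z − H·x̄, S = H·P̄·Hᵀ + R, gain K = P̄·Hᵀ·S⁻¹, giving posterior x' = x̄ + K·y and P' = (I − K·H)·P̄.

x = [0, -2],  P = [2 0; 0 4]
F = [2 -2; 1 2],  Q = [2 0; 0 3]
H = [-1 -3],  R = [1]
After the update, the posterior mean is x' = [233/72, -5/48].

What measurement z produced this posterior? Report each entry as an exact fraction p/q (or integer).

z = [-3]

x̄ = F·x = [4, -4]
P̄ = F·P·Fᵀ + Q = [26 -12; -12 21]
S = H·P̄·Hᵀ + R = [144]
K = P̄·Hᵀ·S⁻¹ = [5/72; -17/48]
x' − x̄ = [-55/72, 187/48] = K·y
y = (KᵀK)⁻¹·Kᵀ·(x' − x̄) = [-11]
z = y + H·x̄ = [-11] + [8] = [-3]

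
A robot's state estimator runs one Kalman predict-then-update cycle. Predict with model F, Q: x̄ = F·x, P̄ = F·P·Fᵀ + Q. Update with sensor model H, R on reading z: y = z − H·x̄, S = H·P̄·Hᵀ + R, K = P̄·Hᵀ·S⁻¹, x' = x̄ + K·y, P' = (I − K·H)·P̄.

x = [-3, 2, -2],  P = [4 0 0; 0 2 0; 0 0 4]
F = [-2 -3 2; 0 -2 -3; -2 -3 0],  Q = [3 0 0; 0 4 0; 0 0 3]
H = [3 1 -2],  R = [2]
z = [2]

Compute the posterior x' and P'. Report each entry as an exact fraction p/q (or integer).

x̄ = F·x = [-4, 2, 0]
P̄ = F·P·Fᵀ + Q = [53 -12 34; -12 48 12; 34 12 37]
y = z − H·x̄ = [12]
S = H·P̄·Hᵀ + R = [147]
K = P̄·Hᵀ·S⁻¹ = [79/147; -4/49; 40/147]
x' = x̄ + K·y = [120/49, 50/49, 160/49]
P' = (I − K·H)·P̄ = [1550/147 -272/49 1838/147; -272/49 2304/49 748/49; 1838/147 748/49 3839/147]

x' = [120/49, 50/49, 160/49]
P' = [1550/147 -272/49 1838/147; -272/49 2304/49 748/49; 1838/147 748/49 3839/147]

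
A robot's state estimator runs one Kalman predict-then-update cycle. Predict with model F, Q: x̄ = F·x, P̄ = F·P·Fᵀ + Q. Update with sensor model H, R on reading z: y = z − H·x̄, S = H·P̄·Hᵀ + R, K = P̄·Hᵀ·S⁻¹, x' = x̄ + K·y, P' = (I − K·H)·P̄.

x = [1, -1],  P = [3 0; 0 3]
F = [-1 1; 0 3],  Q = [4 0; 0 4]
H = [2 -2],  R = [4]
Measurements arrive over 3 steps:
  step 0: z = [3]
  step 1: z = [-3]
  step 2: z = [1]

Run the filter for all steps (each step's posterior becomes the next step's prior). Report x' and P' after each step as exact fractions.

step 0: x̄ = F·x = [-2, -3]
step 0: P̄ = F·P·Fᵀ + Q = [10 9; 9 31]
step 0: y = z − H·x̄ = [1]
step 0: S = H·P̄·Hᵀ + R = [96]
step 0: K = P̄·Hᵀ·S⁻¹ = [1/48; -11/24]
step 0: x' = x̄ + K·y = [-95/48, -83/24]
step 0: P' = (I − K·H)·P̄ = [239/24 119/12; 119/12 65/6]
step 1: x̄ = F·x = [-71/48, -83/8]
step 1: P̄ = F·P·Fᵀ + Q = [119/24 11/4; 11/4 203/2]
step 1: y = z − H·x̄ = [-499/24]
step 1: S = H·P̄·Hᵀ + R = [2447/6]
step 1: K = P̄·Hᵀ·S⁻¹ = [53/4894; -1185/2447]
step 1: x' = x̄ + K·y = [-8341/4894, -1499/4894]
step 1: P' = (I − K·H)·P̄ = [12016/2447 11963/2447; 11963/2447 14333/2447]
step 2: x̄ = F·x = [3421/2447, -4497/4894]
step 2: P̄ = F·P·Fᵀ + Q = [12211/2447 7110/2447; 7110/2447 138785/2447]
step 2: y = z − H·x̄ = [-8892/2447]
step 2: S = H·P̄·Hᵀ + R = [556892/2447]
step 2: K = P̄·Hᵀ·S⁻¹ = [5101/278446; -131675/278446]
step 2: x' = x̄ + K·y = [185371/139223, 222627/278446]
step 2: P' = (I − K·H)·P̄ = [684116/139223 679015/139223; 679015/139223 810690/139223]

step 0: x' = [-95/48, -83/24], P' = [239/24 119/12; 119/12 65/6]
step 1: x' = [-8341/4894, -1499/4894], P' = [12016/2447 11963/2447; 11963/2447 14333/2447]
step 2: x' = [185371/139223, 222627/278446], P' = [684116/139223 679015/139223; 679015/139223 810690/139223]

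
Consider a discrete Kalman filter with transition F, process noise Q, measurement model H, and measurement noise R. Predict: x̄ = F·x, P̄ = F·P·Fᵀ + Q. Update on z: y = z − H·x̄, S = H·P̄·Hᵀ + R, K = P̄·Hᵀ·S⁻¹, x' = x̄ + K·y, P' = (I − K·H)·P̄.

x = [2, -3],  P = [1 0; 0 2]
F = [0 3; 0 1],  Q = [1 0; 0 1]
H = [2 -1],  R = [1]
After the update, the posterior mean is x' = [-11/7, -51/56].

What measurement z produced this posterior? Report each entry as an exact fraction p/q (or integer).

x̄ = F·x = [-9, -3]
P̄ = F·P·Fᵀ + Q = [19 6; 6 3]
S = H·P̄·Hᵀ + R = [56]
K = P̄·Hᵀ·S⁻¹ = [4/7; 9/56]
x' − x̄ = [52/7, 117/56] = K·y
y = (KᵀK)⁻¹·Kᵀ·(x' − x̄) = [13]
z = y + H·x̄ = [13] + [-15] = [-2]

z = [-2]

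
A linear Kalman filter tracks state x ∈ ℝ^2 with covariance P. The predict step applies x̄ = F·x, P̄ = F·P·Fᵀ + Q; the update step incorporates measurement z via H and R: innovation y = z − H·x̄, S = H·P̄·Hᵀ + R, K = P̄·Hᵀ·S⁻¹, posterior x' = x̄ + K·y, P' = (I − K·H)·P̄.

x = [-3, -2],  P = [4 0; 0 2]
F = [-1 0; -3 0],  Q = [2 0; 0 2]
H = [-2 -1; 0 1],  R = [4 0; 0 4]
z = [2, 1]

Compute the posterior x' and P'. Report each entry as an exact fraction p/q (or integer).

x̄ = F·x = [3, 9]
P̄ = F·P·Fᵀ + Q = [6 12; 12 38]
y = z − H·x̄ = [17, -8]
S = H·P̄·Hᵀ + R = [114 -62; -62 42]
K = P̄·Hᵀ·S⁻¹ = [-33/118 -15/118; -31/118 61/118]
x' = x̄ + K·y = [-87/118, 47/118]
P' = (I − K·H)·P̄ = [48/59 -30/59; -30/59 122/59]

x' = [-87/118, 47/118]
P' = [48/59 -30/59; -30/59 122/59]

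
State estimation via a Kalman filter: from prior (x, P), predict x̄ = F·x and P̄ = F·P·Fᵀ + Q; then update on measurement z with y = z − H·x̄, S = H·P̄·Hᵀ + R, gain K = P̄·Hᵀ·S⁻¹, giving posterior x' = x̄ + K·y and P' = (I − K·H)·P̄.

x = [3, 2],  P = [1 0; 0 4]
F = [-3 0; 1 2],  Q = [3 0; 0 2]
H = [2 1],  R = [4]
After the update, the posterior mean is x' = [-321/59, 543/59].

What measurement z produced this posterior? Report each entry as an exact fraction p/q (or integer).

z = [-1]

x̄ = F·x = [-9, 7]
P̄ = F·P·Fᵀ + Q = [12 -3; -3 19]
S = H·P̄·Hᵀ + R = [59]
K = P̄·Hᵀ·S⁻¹ = [21/59; 13/59]
x' − x̄ = [210/59, 130/59] = K·y
y = (KᵀK)⁻¹·Kᵀ·(x' − x̄) = [10]
z = y + H·x̄ = [10] + [-11] = [-1]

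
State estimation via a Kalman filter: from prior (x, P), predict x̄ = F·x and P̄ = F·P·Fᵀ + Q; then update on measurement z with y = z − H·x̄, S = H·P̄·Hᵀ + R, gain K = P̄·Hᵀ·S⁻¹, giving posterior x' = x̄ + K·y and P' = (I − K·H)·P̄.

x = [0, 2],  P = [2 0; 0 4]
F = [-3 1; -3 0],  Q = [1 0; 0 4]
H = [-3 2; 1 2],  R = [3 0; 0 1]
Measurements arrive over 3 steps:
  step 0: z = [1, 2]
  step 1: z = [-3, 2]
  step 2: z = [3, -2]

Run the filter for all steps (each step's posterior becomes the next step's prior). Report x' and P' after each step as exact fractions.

step 0: x' = [3943/12279, 3374/4093], P' = [2981/12279 18/4093; 18/4093 750/4093]
step 1: x' = [5560941/4760207, 1697136/4760207], P' = [1085722/4760207 26667/4760207; 26667/4760207 859461/4760207]
step 2: x' = [-7036128031/5295431965, -2381750268/5295431965], P' = [1205038532/5295431965 29074491/5295431965; 29074491/5295431965 955945758/5295431965]

step 0: x̄ = F·x = [2, 0]
step 0: P̄ = F·P·Fᵀ + Q = [23 18; 18 22]
step 0: y = z − H·x̄ = [7, 0]
step 0: S = H·P̄·Hᵀ + R = [82 -53; -53 184]
step 0: K = P̄·Hᵀ·S⁻¹ = [-2945/12279 3089/12279; 482/4093 1518/4093]
step 0: x' = x̄ + K·y = [3943/12279, 3374/4093]
step 0: P' = (I − K·H)·P̄ = [2981/12279 18/4093; 18/4093 750/4093]
step 1: x̄ = F·x = [-569/4093, -3943/4093]
step 1: P̄ = F·P·Fᵀ + Q = [13678/4093 8889/4093; 8889/4093 25315/4093]
step 1: y = z − H·x̄ = [-6100/4093, 16641/4093]
step 1: S = H·P̄·Hᵀ + R = [129973/4093 24670/4093; 24670/4093 154587/4093]
step 1: K = P̄·Hᵀ·S⁻¹ = [-1067944/4760207 1139056/4760207; 546307/4760207 1745589/4760207]
step 1: x' = x̄ + K·y = [5560941/4760207, 1697136/4760207]
step 1: P' = (I − K·H)·P̄ = [1085722/4760207 26667/4760207; 26667/4760207 859461/4760207]
step 2: x̄ = F·x = [-14985687/4760207, -16682823/4760207]
step 2: P̄ = F·P·Fᵀ + Q = [15231164/4760207 9691497/4760207; 9691497/4760207 28812326/4760207]
step 2: y = z − H·x̄ = [2689206/4760207, 38830919/4760207]
step 2: S = H·P̄·Hᵀ + R = [150312437/4760207 30789824/4760207; 30789824/4760207 174006663/4760207]
step 2: K = P̄·Hᵀ·S⁻¹ = [-1185655538/5295431965 1263187514/5295431965; 608222681/5295431965 1940966007/5295431965]
step 2: x' = x̄ + K·y = [-7036128031/5295431965, -2381750268/5295431965]
step 2: P' = (I − K·H)·P̄ = [1205038532/5295431965 29074491/5295431965; 29074491/5295431965 955945758/5295431965]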